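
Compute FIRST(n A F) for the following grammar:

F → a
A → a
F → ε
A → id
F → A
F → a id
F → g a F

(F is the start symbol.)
To compute FIRST(n A F), process the symbols left to right:
Symbol n is a terminal. Add 'n' and stop.
FIRST(n A F) = { 'n' }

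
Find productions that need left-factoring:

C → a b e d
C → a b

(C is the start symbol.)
Yes, C has productions with common prefix 'a b'

Left-factoring is needed when two productions for the same non-terminal
share a common prefix on the right-hand side.

Productions for C:
  C → a b e d
  C → a b

Found common prefix 'a b' in productions for C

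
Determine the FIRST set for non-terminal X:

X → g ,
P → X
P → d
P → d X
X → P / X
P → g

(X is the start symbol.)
To compute FIRST(X), examine every production with X on the left-hand side, reading each right-hand side left to right until a non-nullable symbol is reached.

FIRST sets of the other non-terminals involved (by the same procedure, iterated to a fixed point):
  FIRST(P) = { 'd', 'g' }

From X → g ,:
  - g is a terminal: add 'g' and stop
From X → P / X:
  - P is a non-terminal: add FIRST(P) \ {ε} = { 'd', 'g' }
    P is not nullable, so stop

Collecting: FIRST(X) = { 'd', 'g' }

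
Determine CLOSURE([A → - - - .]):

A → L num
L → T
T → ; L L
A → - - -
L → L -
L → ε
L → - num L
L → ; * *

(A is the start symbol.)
To compute CLOSURE, for each item [A → α.Bβ] where B is a non-terminal, add [B → .γ] for all productions B → γ; repeat for the newly added items until nothing changes.

Start with: [A → - - - .]
The dot is at the end, so nothing is added.

CLOSURE = { [A → - - - .] }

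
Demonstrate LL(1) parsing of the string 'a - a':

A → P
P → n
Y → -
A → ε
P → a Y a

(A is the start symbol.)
Stack is shown with the top on the left.

Stack    Input    Action
------------------------
A $      a - a $  output A → P
P $      a - a $  output P → a Y a
a Y a $  a - a $  match 'a'
Y a $    - a $    output Y → -
- a $    - a $    match '-'
a $      a $      match 'a'
$        $        accept

The string is accepted.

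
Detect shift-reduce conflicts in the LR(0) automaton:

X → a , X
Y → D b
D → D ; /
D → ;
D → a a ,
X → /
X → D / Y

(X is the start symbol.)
No shift-reduce conflicts

Augment with X' → X and build the canonical LR(0) collection (I0 = CLOSURE({[X' → . X]}), then GOTO on every symbol after a dot until no new states appear). It has 17 states:
  I0: { [D → . ;], [D → . D ; /], [D → . a a ,], [X → . /], [X → . D / Y], [X → . a , X], [X' → . X] }  — shift
  I1: { [X → / .] }  — reduce
  I2: { [D → ; .] }  — reduce
  I3: { [D → D . ; /], [X → D . / Y] }  — shift
  I4: { [X' → X .] }  — accept
  I5: { [D → a . a ,], [X → a . , X] }  — shift
  I6: { [D → . ;], [D → . D ; /], [D → . a a ,], [X → . /], [X → . D / Y], [X → . a , X], [X → a , . X] }  — shift
  I7: { [D → a a . ,] }  — shift
  I8: { [D → a a , .] }  — reduce
  I9: { [X → a , X .] }  — reduce
  I10: { [D → . ;], [D → . D ; /], [D → . a a ,], [X → D / . Y], [Y → . D b] }  — shift
  I11: { [D → D ; . /] }  — shift
  I12: { [D → D ; / .] }  — reduce
  I13: { [D → D . ; /], [Y → D . b] }  — shift
  I14: { [X → D / Y .] }  — reduce
  I15: { [D → a . a ,] }  — shift
  I16: { [Y → D b .] }  — reduce

No state contains both a complete item and a shift item.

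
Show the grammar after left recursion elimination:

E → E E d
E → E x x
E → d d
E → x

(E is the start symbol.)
E is directly left-recursive. The standard transformation for
  A → A α₁ | ... | A α_m | β₁ | ... | β_n
is
  A  → β₁ A' | ... | β_n A'
  A' → α₁ A' | ... | α_m A' | ε

E → d d becomes E → d d E'
E → x becomes E → x E'
E → E E d becomes E' → E d E'
E → E x x becomes E' → x x E'
Add E' → ε

Resulting grammar:
E → d d E'
E → x E'
E' → E d E'
E' → x x E'
E' → ε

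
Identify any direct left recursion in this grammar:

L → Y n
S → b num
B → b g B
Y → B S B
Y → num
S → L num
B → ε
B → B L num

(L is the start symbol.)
Yes, B is left-recursive

Direct left recursion occurs when N → N α for some non-terminal N (the right-hand side begins with the left-hand side itself).

L → Y n: starts with Y
S → b num: starts with b
B → b g B: starts with b
Y → B S B: starts with B
Y → num: starts with num
S → L num: starts with L
B → ε: starts with ε
B → B L num: LEFT RECURSIVE (starts with B)

The grammar has direct left recursion on: B.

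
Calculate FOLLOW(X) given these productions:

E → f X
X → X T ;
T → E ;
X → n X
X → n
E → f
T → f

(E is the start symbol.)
In E → f X: X is at the end, add FOLLOW(E)
In X → X T ;: X is followed by T ';', add FIRST(T ';') \ {ε} = { 'f' }
In X → n X: X is at the end; this adds FOLLOW(X) to itself — nothing new

The FOLLOW sets referred to above (computed the same way, to a fixed point):
  FOLLOW(E) = { $, ';' }

Taking the union: FOLLOW(X) = { $, ';', 'f' }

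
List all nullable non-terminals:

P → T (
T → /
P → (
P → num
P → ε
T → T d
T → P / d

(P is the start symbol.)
{ 'P' }

ε-productions: P → ε
So P is immediately nullable.
No further non-terminal can be added: every production for the remaining non-terminals contains a terminal or a non-nullable non-terminal.
Nullable = { 'P' }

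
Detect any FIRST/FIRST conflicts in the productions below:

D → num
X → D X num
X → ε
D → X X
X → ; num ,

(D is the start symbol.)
Yes. D → num / D → X X on { 'num' }; X → D X num / X → ';' num ',' on { ';' }

A FIRST/FIRST conflict occurs when two productions N → α and N → β for the same non-terminal have FIRST(α) ∩ FIRST(β) ≠ ∅ (with ε ∈ FIRST of a nullable right-hand side, so two nullable alternatives also conflict).

FIRST sets of the non-terminals at (or reachable through a nullable prefix from) the front of some alternative:
  FIRST(X) = { ';', 'num', ε }
  FIRST(D) = { ';', 'num', ε }

Productions for D:
  D → num: FIRST = { 'num' }
  D → X X: FIRST = { ';', 'num', ε }
Productions for X:
  X → D X num: FIRST = { ';', 'num' }
  X → ε: FIRST = { ε }
  X → ; num ,: FIRST = { ';' }

Conflict for D: D → num and D → X X
  Overlap: { 'num' }
Conflict for X: X → D X num and X → ; num ,
  Overlap: { ';' }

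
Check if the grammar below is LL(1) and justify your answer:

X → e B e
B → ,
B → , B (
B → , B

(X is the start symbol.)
A grammar is LL(1) if for each non-terminal N with multiple productions, the predict sets of those productions are pairwise disjoint, where PREDICT(N → α) = (FIRST(α) \ {ε}) ∪ (FOLLOW(N) if α ⇒* ε).

For B:
  PREDICT(B → ',') = { ',' }
  PREDICT(B → ',' B '(') = { ',' }
  PREDICT(B → ',' B) = { ',' }
X has a single production, so nothing to check there.

Conflict found: Predict set conflict for B: { ',' }
The grammar is NOT LL(1).

Answer: No. Predict set conflict for B: { ',' }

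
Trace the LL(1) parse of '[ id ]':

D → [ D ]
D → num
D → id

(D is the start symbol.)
LL(1) parsing maintains a stack (initially the start symbol over $) and the input. At each step: if the stack top is a terminal, match it against the current input token; if it is a non-terminal N, replace it with the RHS of M[N, lookahead] (the unique production whose predict set contains the lookahead).

Stack is shown with the top on the left.

Stack    Input     Action
-------------------------
D $      [ id ] $  output D → [ D ]
[ D ] $  [ id ] $  match '['
D ] $    id ] $    output D → id
id ] $   id ] $    match 'id'
] $      ] $       match ']'
$        $         accept

The string is accepted.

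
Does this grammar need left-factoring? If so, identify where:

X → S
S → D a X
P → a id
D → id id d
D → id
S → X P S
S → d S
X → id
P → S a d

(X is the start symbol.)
Yes, D has productions with common prefix 'id'

Left-factoring is needed when two productions for the same non-terminal
share a common prefix on the right-hand side.

Productions for X:
  X → S
  X → id
Productions for S:
  S → D a X
  S → X P S
  S → d S
Productions for P:
  P → a id
  P → S a d
Productions for D:
  D → id id d
  D → id

Found common prefix 'id' in productions for D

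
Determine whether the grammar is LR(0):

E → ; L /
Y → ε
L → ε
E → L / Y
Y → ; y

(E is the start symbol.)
No. Shift-reduce conflict between [L → .] and [E → . ; L /]

Augment with E' → E and build the canonical LR(0) collection (I0 = CLOSURE({[E' → . E]}), then GOTO on every symbol after a dot until no new states appear). It has 10 states:
  I0: { [E → . ; L /], [E → . L / Y], [E' → . E], [L → .] }  — shift, reduce
  I1: { [E → ; . L /], [L → .] }  — reduce
  I2: { [E' → E .] }  — accept
  I3: { [E → L . / Y] }  — shift
  I4: { [E → L / . Y], [Y → . ; y], [Y → .] }  — shift, reduce
  I5: { [Y → ; . y] }  — shift
  I6: { [E → L / Y .] }  — reduce
  I7: { [Y → ; y .] }  — reduce
  I8: { [E → ; L . /] }  — shift
  I9: { [E → ; L / .] }  — reduce

Conflict in state I0:
  Shift-reduce conflict between [L → .] and [E → . ; L /]
So the grammar is NOT LR(0).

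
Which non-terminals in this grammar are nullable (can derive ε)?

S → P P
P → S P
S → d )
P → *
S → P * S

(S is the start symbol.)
None

A non-terminal is nullable if it can derive ε (the empty string): either it has an ε-production, or it has a production whose right-hand side consists entirely of nullable non-terminals.

There are no ε-productions, so no non-terminal can derive ε.
No non-terminals are nullable.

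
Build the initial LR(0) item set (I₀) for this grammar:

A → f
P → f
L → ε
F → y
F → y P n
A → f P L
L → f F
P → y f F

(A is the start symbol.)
{ [A → . f P L], [A → . f], [A' → . A] }

First, augment the grammar with A' → A
I₀ = CLOSURE({ [A' → . A] }):
  [A' → . A] has the dot before A: add [A → . f], [A → . f P L]
No further items can be added.

I₀ = { [A → . f P L], [A → . f], [A' → . A] }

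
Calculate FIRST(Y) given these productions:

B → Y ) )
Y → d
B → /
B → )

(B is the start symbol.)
{ 'd' }

From Y → d:
  - d is a terminal: add 'd' and stop

Collecting: FIRST(Y) = { 'd' }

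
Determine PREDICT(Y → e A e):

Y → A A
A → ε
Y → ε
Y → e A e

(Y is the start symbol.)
PREDICT(Y → e A e) = (FIRST(RHS) \ {ε}) ∪ (FOLLOW(Y) if ε ∈ FIRST(RHS), i.e. RHS ⇒* ε)
FIRST(e A e) = { 'e' }
ε ∉ FIRST(e A e), so FOLLOW(Y) is not added.
PREDICT(Y → e A e) = { 'e' }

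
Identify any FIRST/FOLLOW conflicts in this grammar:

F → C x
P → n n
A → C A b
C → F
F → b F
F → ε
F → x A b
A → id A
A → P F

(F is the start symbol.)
A FIRST/FOLLOW conflict occurs when a non-terminal N has a nullable alternative N → β (β ⇒* ε) and another alternative N → α with FIRST(α) ∩ FOLLOW(N) ≠ ∅: on such a lookahead the parser cannot decide between expanding α and letting N vanish via β.

Nullable non-terminals: C, F.
FIRST sets used below: FIRST(C) = { 'b', 'x', ε }
C has a nullable alternative but only one production, so nothing to check.

F: nullable alternative(s) F → ε; FOLLOW(F) = { $, 'b', 'id', 'n', 'x' }
  F → C x: FIRST \ {ε} = { 'b', 'x' } — overlaps FOLLOW(F) on { 'b', 'x' }: CONFLICT
  F → b F: FIRST \ {ε} = { 'b' } — overlaps FOLLOW(F) on { 'b' }: CONFLICT
  F → ε: FIRST \ {ε} = { } — this is the only nullable alternative, skip
  F → x A b: FIRST \ {ε} = { 'x' } — overlaps FOLLOW(F) on { 'x' }: CONFLICT

A, P have no nullable alternative, so no FIRST/FOLLOW check is needed there.

So the grammar has 3 FIRST/FOLLOW conflicts (marked CONFLICT above).

Answer: Yes. F → C x with FOLLOW(F) on { 'b', 'x' }; F → b F with FOLLOW(F) on { 'b' }; F → x A b with FOLLOW(F) on { 'x' }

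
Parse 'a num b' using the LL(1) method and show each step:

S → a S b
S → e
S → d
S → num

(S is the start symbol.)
Stack is shown with the top on the left.

Stack    Input      Action
--------------------------
S $      a num b $  output S → a S b
a S b $  a num b $  match 'a'
S b $    num b $    output S → num
num b $  num b $    match 'num'
b $      b $        match 'b'
$        $          accept

The string is accepted.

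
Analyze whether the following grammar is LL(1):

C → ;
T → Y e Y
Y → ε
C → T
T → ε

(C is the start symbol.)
Yes, the grammar is LL(1).

A grammar is LL(1) if for each non-terminal N with multiple productions, the predict sets of those productions are pairwise disjoint, where PREDICT(N → α) = (FIRST(α) \ {ε}) ∪ (FOLLOW(N) if α ⇒* ε).

Relevant sets:
  FIRST(T) = { 'e', ε }
  FIRST(Y) = { ε }
  FOLLOW(C) = { $ }
  FOLLOW(T) = { $ }

For C:
  PREDICT(C → ';') = { ';' }
  PREDICT(C → T) = { $, 'e' }
For T:
  PREDICT(T → Y e Y) = { 'e' }
  PREDICT(T → ε) = { $ }
Y has a single production, so nothing to check there.

All predict sets are disjoint. The grammar IS LL(1).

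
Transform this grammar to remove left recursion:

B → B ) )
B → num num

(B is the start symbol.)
B is directly left-recursive. The standard transformation for
  A → A α₁ | ... | A α_m | β₁ | ... | β_n
is
  A  → β₁ A' | ... | β_n A'
  A' → α₁ A' | ... | α_m A' | ε

B → num num becomes B → num num B'
B → B ) ) becomes B' → ) ) B'
Add B' → ε

Resulting grammar:
B → num num B'
B' → ) ) B'
B' → ε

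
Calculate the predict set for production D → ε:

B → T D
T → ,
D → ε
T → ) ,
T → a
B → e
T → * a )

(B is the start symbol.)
PREDICT(D → ε) = (FIRST(RHS) \ {ε}) ∪ (FOLLOW(D) if ε ∈ FIRST(RHS), i.e. RHS ⇒* ε)
The right-hand side is ε (FIRST(ε) = { ε }), so the predict set is FOLLOW(D) = { $ }
PREDICT(D → ε) = { $ }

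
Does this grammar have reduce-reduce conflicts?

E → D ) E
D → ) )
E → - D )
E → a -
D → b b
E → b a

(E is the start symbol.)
No reduce-reduce conflicts

A reduce-reduce conflict occurs when an LR(0) state has two complete items [A → α .] and [B → β .] — both call for a reduction, and with no lookahead the parser cannot choose between them.

Augment with E' → E and build the canonical LR(0) collection (I0 = CLOSURE({[E' → . E]}), then GOTO on every symbol after a dot until no new states appear). It has 16 states:
  I0: { [D → . ) )], [D → . b b], [E → . - D )], [E → . D ) E], [E → . a -], [E → . b a], [E' → . E] }  — shift
  I1: { [D → ) . )] }  — shift
  I2: { [D → . ) )], [D → . b b], [E → - . D )] }  — shift
  I3: { [E → D . ) E] }  — shift
  I4: { [E' → E .] }  — accept
  I5: { [E → a . -] }  — shift
  I6: { [D → b . b], [E → b . a] }  — shift
  I7: { [E → b a .] }  — reduce
  I8: { [D → b b .] }  — reduce
  I9: { [E → a - .] }  — reduce
  I10: { [D → . ) )], [D → . b b], [E → . - D )], [E → . D ) E], [E → . a -], [E → . b a], [E → D ) . E] }  — shift
  I11: { [E → D ) E .] }  — reduce
  I12: { [E → - D . )] }  — shift
  I13: { [D → b . b] }  — shift
  I14: { [E → - D ) .] }  — reduce
  I15: { [D → ) ) .] }  — reduce

No state contains more than one complete item.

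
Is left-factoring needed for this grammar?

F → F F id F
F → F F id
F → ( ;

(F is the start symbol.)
Yes, F has productions with common prefix 'F F id'

Left-factoring is needed when two productions for the same non-terminal
share a common prefix on the right-hand side.

Productions for F:
  F → F F id F
  F → F F id
  F → ( ;

Found common prefix 'F F id' in productions for F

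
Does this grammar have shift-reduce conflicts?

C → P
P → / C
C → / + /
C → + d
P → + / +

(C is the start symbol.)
Yes — I7: [C → / + / .] vs [P → + / . +]

A shift-reduce conflict occurs when an LR(0) state has both:
  - a complete (reduce) item [A → α .] (dot at the end), and
  - a shift item [B → β . c γ] (dot before a terminal).

Augment with C' → C and build the canonical LR(0) collection (I0 = CLOSURE({[C' → . C]}), then GOTO on every symbol after a dot until no new states appear). It has 11 states:
  I0: { [C → . + d], [C → . / + /], [C → . P], [C' → . C], [P → . + / +], [P → . / C] }  — shift
  I1: { [C → + . d], [P → + . / +] }  — shift
  I2: { [C → . + d], [C → . / + /], [C → . P], [C → / . + /], [P → . + / +], [P → . / C], [P → / . C] }  — shift
  I3: { [C' → C .] }  — accept
  I4: { [C → P .] }  — reduce
  I5: { [C → + . d], [C → / + . /], [P → + . / +] }  — shift
  I6: { [P → / C .] }  — reduce
  I7: { [C → / + / .], [P → + / . +] }  — shift, reduce
  I8: { [C → + d .] }  — reduce
  I9: { [P → + / + .] }  — reduce
  I10: { [P → + / . +] }  — shift

I7 contains reduce item [C → / + / .] and shift item [P → + / . +] — shift-reduce conflict.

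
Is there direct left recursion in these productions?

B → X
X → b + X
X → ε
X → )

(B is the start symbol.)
B → X: starts with X
X → b + X: starts with b
X → ε: starts with ε
X → ): starts with ')'

No direct left recursion found.

Answer: No direct left recursion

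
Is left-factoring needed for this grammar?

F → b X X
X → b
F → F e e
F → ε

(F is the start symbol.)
No, left-factoring is not needed

Left-factoring is needed when two productions for the same non-terminal
share a common prefix on the right-hand side.

Productions for F:
  F → b X X
  F → F e e
  F → ε

No common prefixes found.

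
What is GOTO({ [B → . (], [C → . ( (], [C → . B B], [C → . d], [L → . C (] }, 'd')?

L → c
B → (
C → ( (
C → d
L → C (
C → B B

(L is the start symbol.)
{ [C → d .] }

GOTO(I, 'd') = CLOSURE({ [A → αX.β] : [A → α.Xβ] ∈ I, X = 'd' })

Items with dot before 'd', with the dot advanced:
  [C → . d] → [C → d .]
Closure adds nothing (no advanced item has the dot before a non-terminal).

GOTO = { [C → d .] }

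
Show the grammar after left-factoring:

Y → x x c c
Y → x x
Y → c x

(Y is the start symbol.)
Y → x x Y'
Y' → c c
Y' → ε
Y → c x

Left-factoring transforms A → αβ₁ | αβ₂ into A → αA' and A' → β₁ | β₂
(α is the longest common prefix among the alternatives). Repeat until
no nonterminal has two alternatives with a common prefix.

Round 1: Y has alternatives sharing prefix 'x x'. Introduce Y': Y → x x Y'
  Add: Y' → c c
  Add: Y' → ε

No remaining common prefixes — done.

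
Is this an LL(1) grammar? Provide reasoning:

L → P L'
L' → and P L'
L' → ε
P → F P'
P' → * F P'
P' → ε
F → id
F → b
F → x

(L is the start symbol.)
Yes, the grammar is LL(1).

Relevant sets:
  FOLLOW(L') = { $ }
  FOLLOW(P') = { $, 'and' }

For L':
  PREDICT(L' → and P L') = { 'and' }
  PREDICT(L' → ε) = { $ }
For P':
  PREDICT(P' → '*' F P') = { '*' }
  PREDICT(P' → ε) = { $, 'and' }
For F:
  PREDICT(F → id) = { 'id' }
  PREDICT(F → b) = { 'b' }
  PREDICT(F → x) = { 'x' }
L, P have a single production, so nothing to check there.

All predict sets are disjoint. The grammar IS LL(1).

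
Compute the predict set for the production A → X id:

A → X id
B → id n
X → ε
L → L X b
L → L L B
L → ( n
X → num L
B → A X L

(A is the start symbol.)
{ 'id', 'num' }

PREDICT(A → X id) = (FIRST(RHS) \ {ε}) ∪ (FOLLOW(A) if ε ∈ FIRST(RHS), i.e. RHS ⇒* ε)
FIRST(X) = { 'num', ε }
FIRST(X id) = { 'id', 'num' }
ε ∉ FIRST(X id), so FOLLOW(A) is not added.
PREDICT(A → X id) = { 'id', 'num' }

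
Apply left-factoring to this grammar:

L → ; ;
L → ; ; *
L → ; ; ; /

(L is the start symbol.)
Left-factoring transforms A → αβ₁ | αβ₂ into A → αA' and A' → β₁ | β₂
(α is the longest common prefix among the alternatives). Repeat until
no nonterminal has two alternatives with a common prefix.

Round 1: L has alternatives sharing prefix '; ;'. Introduce L': L → ; ; L'
  Add: L' → ε
  Add: L' → *
  Add: L' → ; /

No remaining common prefixes — done.

Resulting grammar:
L → ; ; L'
L' → ε
L' → *
L' → ; /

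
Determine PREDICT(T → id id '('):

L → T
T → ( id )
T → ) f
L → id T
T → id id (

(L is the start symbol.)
{ 'id' }

PREDICT(T → id id '(') = (FIRST(RHS) \ {ε}) ∪ (FOLLOW(T) if ε ∈ FIRST(RHS), i.e. RHS ⇒* ε)
FIRST(id id '(') = { 'id' }
ε ∉ FIRST(id id '('), so FOLLOW(T) is not added.
PREDICT(T → id id '(') = { 'id' }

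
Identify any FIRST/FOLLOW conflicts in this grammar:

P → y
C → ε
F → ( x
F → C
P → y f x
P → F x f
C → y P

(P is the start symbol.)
No FIRST/FOLLOW conflicts.

A FIRST/FOLLOW conflict occurs when a non-terminal N has a nullable alternative N → β (β ⇒* ε) and another alternative N → α with FIRST(α) ∩ FOLLOW(N) ≠ ∅: on such a lookahead the parser cannot decide between expanding α and letting N vanish via β.

Nullable non-terminals: C, F.
FIRST sets used below: FIRST(C) = { 'y', ε }

C: nullable alternative(s) C → ε; FOLLOW(C) = { 'x' }
  C → ε: FIRST \ {ε} = { } — this is the only nullable alternative, skip
  C → y P: FIRST \ {ε} = { 'y' } — disjoint from FOLLOW(C)

F: nullable alternative(s) F → C; FOLLOW(F) = { 'x' }
  F → ( x: FIRST \ {ε} = { '(' } — disjoint from FOLLOW(F)
  F → C: FIRST \ {ε} = { 'y' } — this is the only nullable alternative, skip

P has no nullable alternative, so no FIRST/FOLLOW check is needed there.

No FIRST/FOLLOW conflicts found.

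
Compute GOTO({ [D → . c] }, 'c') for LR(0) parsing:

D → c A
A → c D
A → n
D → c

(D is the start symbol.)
{ [D → c .] }

GOTO(I, 'c') = CLOSURE({ [A → αX.β] : [A → α.Xβ] ∈ I, X = 'c' })

Items with dot before 'c', with the dot advanced:
  [D → . c] → [D → c .]
Closure adds nothing (no advanced item has the dot before a non-terminal).

GOTO = { [D → c .] }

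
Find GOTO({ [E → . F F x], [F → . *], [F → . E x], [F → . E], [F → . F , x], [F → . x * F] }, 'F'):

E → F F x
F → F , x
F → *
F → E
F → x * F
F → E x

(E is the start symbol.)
{ [E → . F F x], [E → F . F x], [F → . *], [F → . E x], [F → . E], [F → . F , x], [F → . x * F], [F → F . , x] }

GOTO(I, 'F') = CLOSURE({ [A → αX.β] : [A → α.Xβ] ∈ I, X = 'F' })

Items with dot before 'F', with the dot advanced:
  [E → . F F x] → [E → F . F x]
  [F → . F , x] → [F → F . , x]
Closure of the advanced items:
  [E → F . F x] has the dot before F: add [F → . F , x], [F → . *], [F → . E], [F → . x * F], [F → . E x]
  [F → . E] has the dot before E: add [E → . F F x]

GOTO = { [E → . F F x], [E → F . F x], [F → . *], [F → . E x], [F → . E], [F → . F , x], [F → . x * F], [F → F . , x] }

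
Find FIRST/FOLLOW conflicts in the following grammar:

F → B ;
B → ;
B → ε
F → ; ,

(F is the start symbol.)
Yes. B → ';' with FOLLOW(B) on { ';' }

A FIRST/FOLLOW conflict occurs when a non-terminal N has a nullable alternative N → β (β ⇒* ε) and another alternative N → α with FIRST(α) ∩ FOLLOW(N) ≠ ∅: on such a lookahead the parser cannot decide between expanding α and letting N vanish via β.

Nullable non-terminals: B.

B: nullable alternative(s) B → ε; FOLLOW(B) = { ';' }
  B → ;: FIRST \ {ε} = { ';' } — overlaps FOLLOW(B) on { ';' }: CONFLICT
  B → ε: FIRST \ {ε} = { } — this is the only nullable alternative, skip

F has no nullable alternative, so no FIRST/FOLLOW check is needed there.

So the grammar has 1 FIRST/FOLLOW conflict (marked CONFLICT above).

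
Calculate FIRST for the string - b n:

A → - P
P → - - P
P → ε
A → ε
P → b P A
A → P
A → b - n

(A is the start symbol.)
{ '-' }

To compute FIRST(- b n), process the symbols left to right:
Symbol - is a terminal. Add '-' and stop.
FIRST(- b n) = { '-' }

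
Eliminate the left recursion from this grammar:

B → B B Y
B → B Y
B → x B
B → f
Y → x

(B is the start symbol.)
B is directly left-recursive. The standard transformation for
  A → A α₁ | ... | A α_m | β₁ | ... | β_n
is
  A  → β₁ A' | ... | β_n A'
  A' → α₁ A' | ... | α_m A' | ε

B → x B becomes B → x B B'
B → f becomes B → f B'
B → B B Y becomes B' → B Y B'
B → B Y becomes B' → Y B'
Add B' → ε

Productions for other non-terminals are unchanged:
  Y → x

Resulting grammar:
B → x B B'
B → f B'
B' → B Y B'
B' → Y B'
B' → ε
Y → x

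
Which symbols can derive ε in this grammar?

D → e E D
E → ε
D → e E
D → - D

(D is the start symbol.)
A non-terminal is nullable if it can derive ε (the empty string): either it has an ε-production, or it has a production whose right-hand side consists entirely of nullable non-terminals.

ε-productions: E → ε
So E is immediately nullable.
No further non-terminal can be added: every production for the remaining non-terminals contains a terminal or a non-nullable non-terminal.
Nullable = { 'E' }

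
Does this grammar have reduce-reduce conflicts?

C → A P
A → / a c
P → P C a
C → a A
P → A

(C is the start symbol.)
Augment with C' → C and build the canonical LR(0) collection (I0 = CLOSURE({[C' → . C]}), then GOTO on every symbol after a dot until no new states appear). It has 12 states:
  I0: { [A → . / a c], [C → . A P], [C → . a A], [C' → . C] }  — shift
  I1: { [A → / . a c] }  — shift
  I2: { [A → . / a c], [C → A . P], [P → . A], [P → . P C a] }  — shift
  I3: { [C' → C .] }  — accept
  I4: { [A → . / a c], [C → a . A] }  — shift
  I5: { [C → a A .] }  — reduce
  I6: { [P → A .] }  — reduce
  I7: { [A → . / a c], [C → . A P], [C → . a A], [C → A P .], [P → P . C a] }  — shift, reduce
  I8: { [P → P C . a] }  — shift
  I9: { [P → P C a .] }  — reduce
  I10: { [A → / a . c] }  — shift
  I11: { [A → / a c .] }  — reduce

No state contains more than one complete item.

Answer: No reduce-reduce conflicts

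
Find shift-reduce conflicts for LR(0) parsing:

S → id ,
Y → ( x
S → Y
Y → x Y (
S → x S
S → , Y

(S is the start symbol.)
Yes — I8: [S → Y .] vs [Y → x Y . (]

Augment with S' → S and build the canonical LR(0) collection (I0 = CLOSURE({[S' → . S]}), then GOTO on every symbol after a dot until no new states appear). It has 15 states:
  I0: { [S → . , Y], [S → . Y], [S → . id ,], [S → . x S], [S' → . S], [Y → . ( x], [Y → . x Y (] }  — shift
  I1: { [Y → ( . x] }  — shift
  I2: { [S → , . Y], [Y → . ( x], [Y → . x Y (] }  — shift
  I3: { [S' → S .] }  — accept
  I4: { [S → Y .] }  — reduce
  I5: { [S → id . ,] }  — shift
  I6: { [S → . , Y], [S → . Y], [S → . id ,], [S → . x S], [S → x . S], [Y → . ( x], [Y → . x Y (], [Y → x . Y (] }  — shift
  I7: { [S → x S .] }  — reduce
  I8: { [S → Y .], [Y → x Y . (] }  — shift, reduce
  I9: { [Y → x Y ( .] }  — reduce
  I10: { [S → id , .] }  — reduce
  I11: { [S → , Y .] }  — reduce
  I12: { [Y → . ( x], [Y → . x Y (], [Y → x . Y (] }  — shift
  I13: { [Y → x Y . (] }  — shift
  I14: { [Y → ( x .] }  — reduce

I8 contains reduce item [S → Y .] and shift item [Y → x Y . (] — shift-reduce conflict.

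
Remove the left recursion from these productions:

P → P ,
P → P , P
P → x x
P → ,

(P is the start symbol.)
P → x x P'
P → , P'
P' → , P'
P' → , P P'
P' → ε

P is directly left-recursive. The standard transformation for
  A → A α₁ | ... | A α_m | β₁ | ... | β_n
is
  A  → β₁ A' | ... | β_n A'
  A' → α₁ A' | ... | α_m A' | ε

P → x x becomes P → x x P'
P → , becomes P → , P'
P → P , becomes P' → , P'
P → P , P becomes P' → , P P'
Add P' → ε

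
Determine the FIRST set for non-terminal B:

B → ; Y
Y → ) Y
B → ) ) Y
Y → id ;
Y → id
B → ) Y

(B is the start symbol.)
To compute FIRST(B), examine every production with B on the left-hand side, reading each right-hand side left to right until a non-nullable symbol is reached.

From B → ; Y:
  - ';' is a terminal: add ';' and stop
From B → ) ) Y:
  - ')' is a terminal: add ')' and stop
From B → ) Y:
  - ')' is a terminal: add ')' and stop

Collecting: FIRST(B) = { ')', ';' }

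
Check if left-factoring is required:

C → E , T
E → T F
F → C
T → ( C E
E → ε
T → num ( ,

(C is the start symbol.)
Left-factoring is needed when two productions for the same non-terminal
share a common prefix on the right-hand side.

Productions for E:
  E → T F
  E → ε
Productions for T:
  T → ( C E
  T → num ( ,

No common prefixes found.

Answer: No, left-factoring is not needed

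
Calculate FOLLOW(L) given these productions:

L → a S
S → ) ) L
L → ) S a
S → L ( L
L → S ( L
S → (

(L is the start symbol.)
To compute FOLLOW(L), find every occurrence of L on a right-hand side N → α L β: add FIRST(β) \ {ε}, and if β is empty or nullable also add FOLLOW(N). Iterate to a fixed point.

L is the start symbol, so $ ∈ FOLLOW(L).
In S → ) ) L: L is at the end, add FOLLOW(S)
In S → L ( L: L is followed by '(' L, add FIRST('(' L) \ {ε} = { '(' }
In S → L ( L: L is at the end, add FOLLOW(S)
In L → S ( L: L is at the end; this adds FOLLOW(L) to itself — nothing new

The FOLLOW sets referred to above (computed the same way, to a fixed point):
  FOLLOW(S) = { $, '(', 'a' }

Taking the union: FOLLOW(L) = { $, '(', 'a' }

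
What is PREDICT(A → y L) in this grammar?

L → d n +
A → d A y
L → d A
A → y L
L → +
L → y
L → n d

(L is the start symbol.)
PREDICT(A → y L) = (FIRST(RHS) \ {ε}) ∪ (FOLLOW(A) if ε ∈ FIRST(RHS), i.e. RHS ⇒* ε)
FIRST(y L) = { 'y' }
ε ∉ FIRST(y L), so FOLLOW(A) is not added.
PREDICT(A → y L) = { 'y' }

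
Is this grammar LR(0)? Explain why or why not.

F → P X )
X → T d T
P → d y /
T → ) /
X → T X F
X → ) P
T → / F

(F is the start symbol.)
Yes, the grammar is LR(0)

A grammar is LR(0) if no state in the canonical LR(0) collection has:
  - both a shift item (dot before a terminal) and a complete item (shift-reduce conflict), or
  - two or more complete items (reduce-reduce conflict; the accept item [F' → F .] counts as a complete item here).

Augment with F' → F and build the canonical LR(0) collection (I0 = CLOSURE({[F' → . F]}), then GOTO on every symbol after a dot until no new states appear). It has 19 states:
  I0: { [F → . P X )], [F' → . F], [P → . d y /] }  — shift
  I1: { [F' → F .] }  — accept
  I2: { [F → P . X )], [T → . ) /], [T → . / F], [X → . ) P], [X → . T X F], [X → . T d T] }  — shift
  I3: { [P → d . y /] }  — shift
  I4: { [P → d y . /] }  — shift
  I5: { [P → d y / .] }  — reduce
  I6: { [P → . d y /], [T → ) . /], [X → ) . P] }  — shift
  I7: { [F → . P X )], [P → . d y /], [T → / . F] }  — shift
  I8: { [T → . ) /], [T → . / F], [X → . ) P], [X → . T X F], [X → . T d T], [X → T . X F], [X → T . d T] }  — shift
  I9: { [F → P X . )] }  — shift
  I10: { [F → P X ) .] }  — reduce
  I11: { [F → . P X )], [P → . d y /], [X → T X . F] }  — shift
  I12: { [T → . ) /], [T → . / F], [X → T d . T] }  — shift
  I13: { [T → ) . /] }  — shift
  I14: { [X → T d T .] }  — reduce
  I15: { [T → ) / .] }  — reduce
  I16: { [X → T X F .] }  — reduce
  I17: { [T → / F .] }  — reduce
  I18: { [X → ) P .] }  — reduce

Every state is either a pure shift/goto state or contains exactly one complete item and nothing to shift — no conflicts. The grammar is LR(0).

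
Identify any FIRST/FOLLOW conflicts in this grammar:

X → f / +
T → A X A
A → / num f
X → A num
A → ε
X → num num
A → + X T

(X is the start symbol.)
Yes. A → '/' num f with FOLLOW(A) on { '/' }; A → '+' X T with FOLLOW(A) on { '+' }

Nullable non-terminals: A.

A: nullable alternative(s) A → ε; FOLLOW(A) = { '+', '/', 'f', 'num' }
  A → / num f: FIRST \ {ε} = { '/' } — overlaps FOLLOW(A) on { '/' }: CONFLICT
  A → ε: FIRST \ {ε} = { } — this is the only nullable alternative, skip
  A → + X T: FIRST \ {ε} = { '+' } — overlaps FOLLOW(A) on { '+' }: CONFLICT

T, X have no nullable alternative, so no FIRST/FOLLOW check is needed there.

So the grammar has 2 FIRST/FOLLOW conflicts (marked CONFLICT above).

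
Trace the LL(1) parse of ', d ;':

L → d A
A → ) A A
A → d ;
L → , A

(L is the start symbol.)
LL(1) parsing maintains a stack (initially the start symbol over $) and the input. At each step: if the stack top is a terminal, match it against the current input token; if it is a non-terminal N, replace it with the RHS of M[N, lookahead] (the unique production whose predict set contains the lookahead).

Stack is shown with the top on the left.

Stack  Input    Action
----------------------
L $    , d ; $  output L → , A
, A $  , d ; $  match ','
A $    d ; $    output A → d ;
d ; $  d ; $    match 'd'
; $    ; $      match ';'
$      $        accept

The string is accepted.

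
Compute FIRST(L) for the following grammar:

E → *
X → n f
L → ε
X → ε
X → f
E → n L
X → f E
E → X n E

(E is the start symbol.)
{ ε }

To compute FIRST(L), examine every production with L on the left-hand side, reading each right-hand side left to right until a non-nullable symbol is reached.

From L → ε:
  - ε-production, so ε ∈ FIRST(L)

Collecting: FIRST(L) = { ε }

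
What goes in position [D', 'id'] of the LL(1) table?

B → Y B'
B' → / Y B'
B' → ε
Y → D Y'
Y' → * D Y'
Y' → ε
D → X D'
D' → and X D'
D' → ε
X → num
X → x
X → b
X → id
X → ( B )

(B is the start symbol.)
Empty (error entry)

To find M[D', 'id'], we find productions for D' where 'id' is in the predict set (PREDICT(N → α) = (FIRST(α) \ {ε}) ∪ (FOLLOW(N) if α ⇒* ε)).

Relevant sets:
  FOLLOW(D') = { $, ')', '*', '/' }

D' → and X D': PREDICT = { 'and' }
D' → ε: PREDICT = { $, ')', '*', '/' }

M[D', 'id'] is empty (no production applies)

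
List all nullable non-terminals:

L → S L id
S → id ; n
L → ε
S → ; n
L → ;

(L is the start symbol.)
{ 'L' }

A non-terminal is nullable if it can derive ε (the empty string): either it has an ε-production, or it has a production whose right-hand side consists entirely of nullable non-terminals.

ε-productions: L → ε
So L is immediately nullable.
No further non-terminal can be added: every production for the remaining non-terminals contains a terminal or a non-nullable non-terminal.
Nullable = { 'L' }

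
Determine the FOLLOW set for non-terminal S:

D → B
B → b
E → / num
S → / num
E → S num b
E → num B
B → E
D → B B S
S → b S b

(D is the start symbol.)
{ $, 'b', 'num' }

To compute FOLLOW(S), find every occurrence of S on a right-hand side N → α S β: add FIRST(β) \ {ε}, and if β is empty or nullable also add FOLLOW(N). Iterate to a fixed point.

In E → S num b: S is followed by num b, add FIRST(num b) \ {ε} = { 'num' }
In D → B B S: S is at the end, add FOLLOW(D)
In S → b S b: S is followed by b, add FIRST(b) \ {ε} = { 'b' }

The FOLLOW sets referred to above (computed the same way, to a fixed point):
  FOLLOW(D) = { $ }

Taking the union: FOLLOW(S) = { $, 'b', 'num' }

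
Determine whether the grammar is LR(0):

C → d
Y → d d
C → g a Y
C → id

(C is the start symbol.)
A grammar is LR(0) if no state in the canonical LR(0) collection has:
  - both a shift item (dot before a terminal) and a complete item (shift-reduce conflict), or
  - two or more complete items (reduce-reduce conflict; the accept item [C' → C .] counts as a complete item here).

Augment with C' → C and build the canonical LR(0) collection (I0 = CLOSURE({[C' → . C]}), then GOTO on every symbol after a dot until no new states appear). It has 9 states:
  I0: { [C → . d], [C → . g a Y], [C → . id], [C' → . C] }  — shift
  I1: { [C' → C .] }  — accept
  I2: { [C → d .] }  — reduce
  I3: { [C → g . a Y] }  — shift
  I4: { [C → id .] }  — reduce
  I5: { [C → g a . Y], [Y → . d d] }  — shift
  I6: { [C → g a Y .] }  — reduce
  I7: { [Y → d . d] }  — shift
  I8: { [Y → d d .] }  — reduce

Every state is either a pure shift/goto state or contains exactly one complete item and nothing to shift — no conflicts. The grammar is LR(0).

Answer: Yes, the grammar is LR(0)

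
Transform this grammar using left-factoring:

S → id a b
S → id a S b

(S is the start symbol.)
Left-factoring transforms A → αβ₁ | αβ₂ into A → αA' and A' → β₁ | β₂
(α is the longest common prefix among the alternatives). Repeat until
no nonterminal has two alternatives with a common prefix.

Round 1: S has alternatives sharing prefix 'id a'. Introduce S': S → id a S'
  Add: S' → b
  Add: S' → S b

No remaining common prefixes — done.

Resulting grammar:
S → id a S'
S' → b
S' → S b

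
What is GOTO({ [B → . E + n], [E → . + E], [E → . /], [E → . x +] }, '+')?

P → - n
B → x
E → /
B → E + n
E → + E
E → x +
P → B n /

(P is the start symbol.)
{ [E → + . E], [E → . + E], [E → . /], [E → . x +] }

GOTO(I, '+') = CLOSURE({ [A → αX.β] : [A → α.Xβ] ∈ I, X = '+' })

Items with dot before '+', with the dot advanced:
  [E → . + E] → [E → + . E]
Closure of the advanced items:
  [E → + . E] has the dot before E: add [E → . /], [E → . + E], [E → . x +]

GOTO = { [E → + . E], [E → . + E], [E → . /], [E → . x +] }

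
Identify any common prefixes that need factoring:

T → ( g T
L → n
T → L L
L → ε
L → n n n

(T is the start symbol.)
Yes, L has productions with common prefix 'n'

Left-factoring is needed when two productions for the same non-terminal
share a common prefix on the right-hand side.

Productions for T:
  T → ( g T
  T → L L
Productions for L:
  L → n
  L → ε
  L → n n n

Found common prefix 'n' in productions for L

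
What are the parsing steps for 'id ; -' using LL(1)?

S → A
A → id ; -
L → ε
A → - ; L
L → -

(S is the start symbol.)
LL(1) parsing maintains a stack (initially the start symbol over $) and the input. At each step: if the stack top is a terminal, match it against the current input token; if it is a non-terminal N, replace it with the RHS of M[N, lookahead] (the unique production whose predict set contains the lookahead).

Stack is shown with the top on the left.

Stack     Input     Action
--------------------------
S $       id ; - $  output S → A
A $       id ; - $  output A → id ; -
id ; - $  id ; - $  match 'id'
; - $     ; - $     match ';'
- $       - $       match '-'
$         $         accept

The string is accepted.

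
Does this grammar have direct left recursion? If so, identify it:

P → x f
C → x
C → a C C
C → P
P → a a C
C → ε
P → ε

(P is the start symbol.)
No direct left recursion

Direct left recursion occurs when N → N α for some non-terminal N (the right-hand side begins with the left-hand side itself).

P → x f: starts with x
C → x: starts with x
C → a C C: starts with a
C → P: starts with P
P → a a C: starts with a
C → ε: starts with ε
P → ε: starts with ε

No direct left recursion found.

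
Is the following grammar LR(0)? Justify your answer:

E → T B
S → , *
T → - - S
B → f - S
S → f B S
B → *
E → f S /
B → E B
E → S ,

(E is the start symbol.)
A grammar is LR(0) if no state in the canonical LR(0) collection has:
  - both a shift item (dot before a terminal) and a complete item (shift-reduce conflict), or
  - two or more complete items (reduce-reduce conflict; the accept item [E' → E .] counts as a complete item here).

Augment with E' → E and build the canonical LR(0) collection (I0 = CLOSURE({[E' → . E]}), then GOTO on every symbol after a dot until no new states appear). It has 23 states:
  I0: { [E → . S ,], [E → . T B], [E → . f S /], [E' → . E], [S → . , *], [S → . f B S], [T → . - - S] }  — shift
  I1: { [S → , . *] }  — shift
  I2: { [T → - . - S] }  — shift
  I3: { [E' → E .] }  — accept
  I4: { [E → S . ,] }  — shift
  I5: { [B → . *], [B → . E B], [B → . f - S], [E → . S ,], [E → . T B], [E → . f S /], [E → T . B], [S → . , *], [S → . f B S], [T → . - - S] }  — shift
  I6: { [B → . *], [B → . E B], [B → . f - S], [E → . S ,], [E → . T B], [E → . f S /], [E → f . S /], [S → . , *], [S → . f B S], [S → f . B S], [T → . - - S] }  — shift
  I7: { [B → * .] }  — reduce
  I8: { [S → . , *], [S → . f B S], [S → f B . S] }  — shift
  I9: { [B → . *], [B → . E B], [B → . f - S], [B → E . B], [E → . S ,], [E → . T B], [E → . f S /], [S → . , *], [S → . f B S], [T → . - - S] }  — shift
  I10: { [E → S . ,], [E → f S . /] }  — shift
  I11: { [B → . *], [B → . E B], [B → . f - S], [B → f . - S], [E → . S ,], [E → . T B], [E → . f S /], [E → f . S /], [S → . , *], [S → . f B S], [S → f . B S], [T → . - - S] }  — shift
  I12: { [B → f - . S], [S → . , *], [S → . f B S], [T → - . - S] }  — shift
  I13: { [S → . , *], [S → . f B S], [T → - - . S] }  — shift
  I14: { [B → f - S .] }  — reduce
  I15: { [B → . *], [B → . E B], [B → . f - S], [E → . S ,], [E → . T B], [E → . f S /], [S → . , *], [S → . f B S], [S → f . B S], [T → . - - S] }  — shift
  I16: { [T → - - S .] }  — reduce
  I17: { [E → S , .] }  — reduce
  I18: { [E → f S / .] }  — reduce
  I19: { [B → E B .] }  — reduce
  I20: { [S → f B S .] }  — reduce
  I21: { [E → T B .] }  — reduce
  I22: { [S → , * .] }  — reduce

Every state is either a pure shift/goto state or contains exactly one complete item and nothing to shift — no conflicts. The grammar is LR(0).

Answer: Yes, the grammar is LR(0)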